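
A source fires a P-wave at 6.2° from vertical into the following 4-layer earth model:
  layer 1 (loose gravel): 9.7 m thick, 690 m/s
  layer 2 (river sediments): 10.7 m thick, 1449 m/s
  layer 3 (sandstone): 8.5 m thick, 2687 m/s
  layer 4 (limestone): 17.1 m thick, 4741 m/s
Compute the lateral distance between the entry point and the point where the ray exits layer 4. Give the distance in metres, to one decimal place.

Ray parameter p = sin 6.2° / 690 m/s = 1.5652e-04 s/m.
Layer 1: θ = 6.20°; offset = 9.7·tan 6.20° = 1.054 m.
Layer 2: sin θ = p·1449 = 0.2268 → θ = 13.11°; offset = 10.7·tan 13.11° = 2.492 m.
Layer 3: sin θ = p·2687 = 0.4206 → θ = 24.87°; offset = 8.5·tan 24.87° = 3.940 m.
Layer 4: sin θ = p·4741 = 0.7421 → θ = 47.91°; offset = 17.1·tan 47.91° = 18.930 m.
Summing the layer offsets gives 26.416 m.

26.4 m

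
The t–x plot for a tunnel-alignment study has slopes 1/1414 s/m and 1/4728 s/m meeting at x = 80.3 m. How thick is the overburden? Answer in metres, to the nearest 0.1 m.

x_cross = 2h·√((V₂+V₁)/(V₂−V₁)) → h = x_cross / (2·√((V₂+V₁)/(V₂−V₁))).
√((V₂+V₁)/(V₂−V₁)) = √((4728+1414)/(4728−1414)) = 1.3614.
h = 80.3 / (2·1.3614) = 29.49 m.

29.5 m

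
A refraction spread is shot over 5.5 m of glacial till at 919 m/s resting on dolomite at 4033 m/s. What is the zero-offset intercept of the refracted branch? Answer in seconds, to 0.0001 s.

θ_c = arcsin(V₁/V₂) = arcsin(919/4033) = 13.17°; cos θ_c = 0.9737.
tᵢ = 2h·cos θ_c / V₁ = 2·5.5·0.9737 / 919 = 0.01165 s.

0.0117 s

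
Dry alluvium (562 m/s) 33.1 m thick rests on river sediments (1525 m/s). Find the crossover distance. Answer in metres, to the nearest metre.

θ_c = arcsin(562/1525) = 21.62°, so cos θ_c = 0.9296 and tᵢ = 2h cos θ_c/V₁ = 0.1095 s.
At crossover x/V₁ = x/V₂ + tᵢ ⇒ x = tᵢ/(1/V₁ − 1/V₂) = 0.10950/(1.7794e-03 − 6.5574e-04) = 97.46 m.

97 m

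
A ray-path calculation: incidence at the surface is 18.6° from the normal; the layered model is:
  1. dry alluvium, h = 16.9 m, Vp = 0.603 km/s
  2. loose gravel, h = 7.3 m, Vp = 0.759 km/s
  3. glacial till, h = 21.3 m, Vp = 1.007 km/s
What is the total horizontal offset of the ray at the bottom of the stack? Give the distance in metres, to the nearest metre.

22 m

Ray parameter p = sin 18.6° / 0.603 km/s = 5.2895e-01 s/km.
Layer 1: θ = 18.60°; offset = 16.9·tan 18.60° = 5.687 m.
Layer 2: sin θ = p·0.759 = 0.4015 → θ = 23.67°; offset = 7.3·tan 23.67° = 3.200 m.
Layer 3: sin θ = p·1.007 = 0.5327 → θ = 32.19°; offset = 21.3·tan 32.19° = 13.406 m.
Summing the layer offsets gives 22.293 m.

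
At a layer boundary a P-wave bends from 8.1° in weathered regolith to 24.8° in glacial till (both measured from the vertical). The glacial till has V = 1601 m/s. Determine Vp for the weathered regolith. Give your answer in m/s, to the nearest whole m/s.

538 m/s

sin 8.1° = 0.1409; sin 24.8° = 0.4195.
V₁ = V₂·(sin θ₁/sin θ₂) = 1601·(0.1409/0.4195) = 537.80 m/s.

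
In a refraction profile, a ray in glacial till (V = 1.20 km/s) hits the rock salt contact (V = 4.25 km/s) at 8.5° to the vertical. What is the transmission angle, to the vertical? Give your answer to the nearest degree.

Snell's law: sin θ₂ = (V₂/V₁)·sin θ₁ = (4.25/1.20)·sin 8.5° = 0.5235.
θ₂ = arcsin 0.5235 = 31.57° from the normal.

32°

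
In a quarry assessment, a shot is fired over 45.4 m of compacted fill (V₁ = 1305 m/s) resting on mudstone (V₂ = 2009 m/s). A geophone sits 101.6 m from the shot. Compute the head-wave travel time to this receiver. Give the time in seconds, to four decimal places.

θ_c = arcsin(V₁/V₂) = arcsin(1305/2009) = 40.51°, cos θ_c = 0.7603.
Intercept time tᵢ = 2h cos θ_c / V₁ = 2·45.4·0.7603/1305 = 0.05290 s.
t = x/V₂ + tᵢ = 101.6/2009 + 0.05290 = 0.10347 s.

0.1035 s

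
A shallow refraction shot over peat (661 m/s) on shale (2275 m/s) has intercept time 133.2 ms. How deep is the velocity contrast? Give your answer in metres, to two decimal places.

46.01 m

h = tᵢ·V₁·V₂ / (2·√(V₂²−V₁²)).
√(V₂²−V₁²) = √(2275² − 661²) = 2176.9 m/s.
h = 0.1332 s × 661 × 2275 / (2 × 2176.9) = 46.01 m.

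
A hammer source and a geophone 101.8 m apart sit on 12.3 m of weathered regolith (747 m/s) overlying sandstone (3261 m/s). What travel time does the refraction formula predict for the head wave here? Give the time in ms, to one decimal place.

63.3 ms

θ_c = arcsin(V₁/V₂) = arcsin(747/3261) = 13.24°, cos θ_c = 0.9734.
Intercept time tᵢ = 2h cos θ_c / V₁ = 2·12.3·0.9734/747 = 0.03206 s.
t = x/V₂ + tᵢ = 101.8/3261 + 0.03206 = 0.06327 s.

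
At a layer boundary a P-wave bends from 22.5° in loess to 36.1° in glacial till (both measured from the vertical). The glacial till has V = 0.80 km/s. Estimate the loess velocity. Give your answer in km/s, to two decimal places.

Snell's law: sin 22.5°/V₁ = sin 36.1°/V₂.
V₁ = V₂·sin 22.5°/sin 36.1° = 0.80 × 0.6495 = 0.52 km/s.

0.52 km/s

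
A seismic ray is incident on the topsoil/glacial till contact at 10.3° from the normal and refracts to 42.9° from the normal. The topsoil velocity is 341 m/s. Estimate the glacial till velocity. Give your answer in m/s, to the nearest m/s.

sin 10.3° = 0.1788; sin 42.9° = 0.6807.
V₂ = V₁·(sin θ₂/sin θ₁) = 341·(0.6807/0.1788) = 1298.23 m/s.

1298 m/s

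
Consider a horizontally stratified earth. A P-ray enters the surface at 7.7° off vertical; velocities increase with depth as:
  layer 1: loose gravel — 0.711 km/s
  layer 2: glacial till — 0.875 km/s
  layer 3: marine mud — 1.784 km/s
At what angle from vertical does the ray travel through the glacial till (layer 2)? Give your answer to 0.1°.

9.5°

Snell's law across each interface conserves sin θ / V, so sin θ_2 = V_2·sin θ₁/V₁.
sin θ_2 = 0.875 × sin 7.7° / 0.711 = 0.1649.
θ_2 = 9.49° from the vertical.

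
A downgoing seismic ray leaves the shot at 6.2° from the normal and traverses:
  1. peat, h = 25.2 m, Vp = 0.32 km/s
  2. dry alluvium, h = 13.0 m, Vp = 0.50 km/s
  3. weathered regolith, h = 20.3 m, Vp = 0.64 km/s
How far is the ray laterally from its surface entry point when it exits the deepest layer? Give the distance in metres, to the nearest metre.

Apply Snell's law at each interface; in layer i the horizontal offset is hᵢ·tan θᵢ.
Layer 1: θ = 6.20°; offset = 25.2·tan 6.20° = 2.738 m.
Layer 2: sin θ = 0.50·sin 6.2°/0.32 = 0.1687, θ = 9.72°; offset = 13.0·tan 9.72° = 2.226 m.
Layer 3: sin θ = 0.64·sin 6.2°/0.32 = 0.2160, θ = 12.47°; offset = 20.3·tan 12.47° = 4.491 m.
Summing the layer offsets gives 9.454 m.

9 m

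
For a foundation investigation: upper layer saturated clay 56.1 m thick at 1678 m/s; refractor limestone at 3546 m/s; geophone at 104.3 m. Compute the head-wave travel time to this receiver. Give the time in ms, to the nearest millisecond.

θ_c = arcsin(V₁/V₂) = arcsin(1678/3546) = 28.24°, cos θ_c = 0.8810.
Intercept time tᵢ = 2h cos θ_c / V₁ = 2·56.1·0.8810/1678 = 0.05891 s.
t = x/V₂ + tᵢ = 104.3/3546 + 0.05891 = 0.08832 s.

88 ms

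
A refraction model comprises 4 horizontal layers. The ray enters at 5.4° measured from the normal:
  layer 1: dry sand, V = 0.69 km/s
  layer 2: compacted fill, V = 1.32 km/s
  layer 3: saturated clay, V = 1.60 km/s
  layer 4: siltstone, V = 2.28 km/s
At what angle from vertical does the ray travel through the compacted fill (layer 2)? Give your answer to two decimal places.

Ray parameter p = sin 5.4° / 0.69 = 1.3639e-01 s/km.
sin θ_2 = p·V_2 = 1.3639e-01 × 1.32 = 0.1800.
θ_2 = arcsin 0.1800 = 10.37°.

10.37°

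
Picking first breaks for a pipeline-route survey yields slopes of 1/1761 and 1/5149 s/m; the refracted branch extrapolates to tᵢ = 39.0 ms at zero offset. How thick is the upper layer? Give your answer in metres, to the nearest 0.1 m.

36.5 m

θ_c = arcsin(1761/5149) = 20.00°; cos θ_c = 0.9397.
tᵢ = 2h cos θ_c/V₁ ⇒ h = tᵢ·V₁/(2 cos θ_c) = 0.039·1761/(2·0.9397) = 36.54 m.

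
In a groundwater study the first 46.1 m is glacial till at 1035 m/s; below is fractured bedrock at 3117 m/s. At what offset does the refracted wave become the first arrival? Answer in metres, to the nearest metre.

x_cross = 2h·√((V₂+V₁)/(V₂−V₁)).
(V₂+V₁)/(V₂−V₁) = (3117+1035)/(3117−1035) = 1.9942; √ = 1.4122.
x_cross = 2·46.1·1.4122 = 130.20 m.

130 m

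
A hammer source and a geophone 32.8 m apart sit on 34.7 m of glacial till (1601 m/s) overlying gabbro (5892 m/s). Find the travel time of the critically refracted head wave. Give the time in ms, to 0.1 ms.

47.3 ms

t = x/V₂ + 2h·√(V₂²−V₁²)/(V₁V₂).
√(V₂²−V₁²) = √(5892²−1601²) = 5670.3 m/s; delay term = 2·34.7·5670.3/(1601·5892) = 0.04172 s.
t = 32.8/5892 + 0.04172 = 0.04728 s.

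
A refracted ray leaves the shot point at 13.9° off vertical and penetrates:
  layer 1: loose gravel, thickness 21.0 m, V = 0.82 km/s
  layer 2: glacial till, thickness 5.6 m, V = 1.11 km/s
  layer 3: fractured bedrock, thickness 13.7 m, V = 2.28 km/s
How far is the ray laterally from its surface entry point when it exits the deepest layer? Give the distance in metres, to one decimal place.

Apply Snell's law at each interface; in layer i the horizontal offset is hᵢ·tan θᵢ.
Layer 1: θ = 13.90°; offset = 21.0·tan 13.90° = 5.197 m.
Layer 2: sin θ = 1.11·sin 13.9°/0.82 = 0.3252, θ = 18.98°; offset = 5.6·tan 18.98° = 1.926 m.
Layer 3: sin θ = 2.28·sin 13.9°/0.82 = 0.6680, θ = 41.91°; offset = 13.7·tan 41.91° = 12.296 m.
Σ offsets = 19.419 m.

19.4 m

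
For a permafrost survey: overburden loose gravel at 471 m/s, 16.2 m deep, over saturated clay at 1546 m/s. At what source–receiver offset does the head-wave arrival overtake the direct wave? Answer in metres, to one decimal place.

θ_c = arcsin(471/1546) = 17.74°, so cos θ_c = 0.9525 and tᵢ = 2h cos θ_c/V₁ = 0.0655 s.
At crossover x/V₁ = x/V₂ + tᵢ ⇒ x = tᵢ/(1/V₁ − 1/V₂) = 0.06552/(2.1231e-03 − 6.4683e-04) = 44.38 m.

44.4 m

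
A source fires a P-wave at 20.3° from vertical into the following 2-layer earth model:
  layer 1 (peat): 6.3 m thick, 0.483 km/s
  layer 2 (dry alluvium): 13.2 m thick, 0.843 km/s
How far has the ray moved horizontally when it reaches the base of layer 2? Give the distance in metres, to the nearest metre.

Apply Snell's law at each interface; in layer i the horizontal offset is hᵢ·tan θᵢ.
Layer 1: θ = 20.30°; offset = 6.3·tan 20.30° = 2.330 m.
Layer 2: sin θ = 0.843·sin 20.3°/0.483 = 0.6055, θ = 37.27°; offset = 13.2·tan 37.27° = 10.043 m.
Summing the layer offsets gives 12.374 m.

12 m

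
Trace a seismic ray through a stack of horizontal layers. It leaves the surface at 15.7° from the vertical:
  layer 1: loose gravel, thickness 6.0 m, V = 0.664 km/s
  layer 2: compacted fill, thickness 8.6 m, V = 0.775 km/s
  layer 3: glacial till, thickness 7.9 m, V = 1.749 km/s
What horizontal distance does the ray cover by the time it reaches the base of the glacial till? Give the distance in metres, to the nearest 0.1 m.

Ray parameter p = sin 15.7° / 0.664 km/s = 4.0753e-01 s/km.
Layer 1: θ = 15.70°; offset = 6.0·tan 15.70° = 1.687 m.
Layer 2: sin θ = p·0.775 = 0.3158 → θ = 18.41°; offset = 8.6·tan 18.41° = 2.863 m.
Layer 3: sin θ = p·1.749 = 0.7128 → θ = 45.46°; offset = 7.9·tan 45.46° = 8.028 m.
Summing the layer offsets gives 12.577 m.

12.6 m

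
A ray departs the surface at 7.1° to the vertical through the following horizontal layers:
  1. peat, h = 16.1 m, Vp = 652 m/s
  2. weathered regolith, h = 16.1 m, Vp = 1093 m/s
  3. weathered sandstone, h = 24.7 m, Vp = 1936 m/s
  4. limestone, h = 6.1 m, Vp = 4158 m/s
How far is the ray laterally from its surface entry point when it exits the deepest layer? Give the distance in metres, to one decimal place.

23.0 m

Apply Snell's law at each interface; in layer i the horizontal offset is hᵢ·tan θᵢ.
Layer 1: θ = 7.10°; offset = 16.1·tan 7.10° = 2.005 m.
Layer 2: sin θ = 1093·sin 7.1°/652 = 0.2072, θ = 11.96°; offset = 16.1·tan 11.96° = 3.410 m.
Layer 3: sin θ = 1936·sin 7.1°/652 = 0.3670, θ = 21.53°; offset = 24.7·tan 21.53° = 9.745 m.
Layer 4: sin θ = 4158·sin 7.1°/652 = 0.7882, θ = 52.02°; offset = 6.1·tan 52.02° = 7.814 m.
Summing the layer offsets gives 22.974 m.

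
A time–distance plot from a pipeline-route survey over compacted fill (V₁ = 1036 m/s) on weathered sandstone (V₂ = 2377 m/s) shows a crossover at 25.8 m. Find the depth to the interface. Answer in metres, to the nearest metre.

8 m

x_cross = 2h·√((V₂+V₁)/(V₂−V₁)) → h = x_cross / (2·√((V₂+V₁)/(V₂−V₁))).
√((V₂+V₁)/(V₂−V₁)) = √((2377+1036)/(2377−1036)) = 1.5953.
h = 25.8 / (2·1.5953) = 8.09 m.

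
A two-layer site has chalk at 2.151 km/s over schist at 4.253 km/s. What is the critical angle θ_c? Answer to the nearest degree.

Critical incidence: sin θ_c = V₁/V₂ = 2.151/4.253 = 0.5058.
θ_c = arcsin 0.5058 = 30.38°.

30°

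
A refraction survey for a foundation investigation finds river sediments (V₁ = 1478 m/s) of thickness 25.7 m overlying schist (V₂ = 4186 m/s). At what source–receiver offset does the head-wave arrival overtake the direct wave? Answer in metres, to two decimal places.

74.34 m

θ_c = arcsin(1478/4186) = 20.68°, so cos θ_c = 0.9356 and tᵢ = 2h cos θ_c/V₁ = 0.0325 s.
At crossover x/V₁ = x/V₂ + tᵢ ⇒ x = tᵢ/(1/V₁ − 1/V₂) = 0.03254/(6.7659e-04 − 2.3889e-04) = 74.34 m.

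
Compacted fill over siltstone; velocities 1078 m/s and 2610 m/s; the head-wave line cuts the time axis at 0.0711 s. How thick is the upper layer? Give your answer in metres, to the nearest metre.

h = tᵢ·V₁·V₂ / (2·√(V₂²−V₁²)).
√(V₂²−V₁²) = √(2610² − 1078²) = 2377.0 m/s.
h = 0.0711 s × 1078 × 2610 / (2 × 2377.0) = 42.08 m.

42 m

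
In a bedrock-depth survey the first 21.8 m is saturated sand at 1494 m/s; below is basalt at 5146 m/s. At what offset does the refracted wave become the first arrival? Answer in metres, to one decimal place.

58.8 m

θ_c = arcsin(1494/5146) = 16.88°, so cos θ_c = 0.9569 and tᵢ = 2h cos θ_c/V₁ = 0.0279 s.
At crossover x/V₁ = x/V₂ + tᵢ ⇒ x = tᵢ/(1/V₁ − 1/V₂) = 0.02793/(6.6934e-04 − 1.9433e-04) = 58.79 m.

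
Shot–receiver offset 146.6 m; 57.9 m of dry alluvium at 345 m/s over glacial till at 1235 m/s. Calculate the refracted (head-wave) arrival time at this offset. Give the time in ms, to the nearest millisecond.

θ_c = arcsin(V₁/V₂) = arcsin(345/1235) = 16.22°, cos θ_c = 0.9602.
Intercept time tᵢ = 2h cos θ_c / V₁ = 2·57.9·0.9602/345 = 0.32229 s.
t = x/V₂ + tᵢ = 146.6/1235 + 0.32229 = 0.44099 s.

441 ms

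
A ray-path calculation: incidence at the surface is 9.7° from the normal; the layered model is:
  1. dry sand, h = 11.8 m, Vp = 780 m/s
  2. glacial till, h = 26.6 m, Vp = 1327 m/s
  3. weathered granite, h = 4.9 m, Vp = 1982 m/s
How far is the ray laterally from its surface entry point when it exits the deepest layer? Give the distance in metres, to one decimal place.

12.3 m

Ray parameter p = sin 9.7° / 780 m/s = 2.1601e-04 s/m.
Layer 1: θ = 9.70°; offset = 11.8·tan 9.70° = 2.017 m.
Layer 2: sin θ = p·1327 = 0.2866 → θ = 16.66°; offset = 26.6·tan 16.66° = 7.959 m.
Layer 3: sin θ = p·1982 = 0.4281 → θ = 25.35°; offset = 4.9·tan 25.35° = 2.321 m.
Total horizontal offset = 12.297 m.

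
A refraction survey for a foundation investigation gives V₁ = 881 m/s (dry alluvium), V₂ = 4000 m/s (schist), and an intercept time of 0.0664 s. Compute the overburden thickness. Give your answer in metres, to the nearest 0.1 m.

30.0 m

h = tᵢ·V₁·V₂ / (2·√(V₂²−V₁²)).
√(V₂²−V₁²) = √(4000² − 881²) = 3901.8 m/s.
h = 0.0664 s × 881 × 4000 / (2 × 3901.8) = 29.99 m.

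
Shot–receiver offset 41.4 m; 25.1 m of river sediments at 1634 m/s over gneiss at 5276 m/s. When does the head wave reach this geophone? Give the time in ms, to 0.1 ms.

θ_c = arcsin(V₁/V₂) = arcsin(1634/5276) = 18.04°, cos θ_c = 0.9508.
Intercept time tᵢ = 2h cos θ_c / V₁ = 2·25.1·0.9508/1634 = 0.02921 s.
t = x/V₂ + tᵢ = 41.4/5276 + 0.02921 = 0.03706 s.

37.1 ms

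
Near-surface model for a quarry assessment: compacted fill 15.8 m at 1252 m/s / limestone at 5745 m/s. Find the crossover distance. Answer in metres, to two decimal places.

39.43 m

x_cross = 2h·√((V₂+V₁)/(V₂−V₁)).
(V₂+V₁)/(V₂−V₁) = (5745+1252)/(5745−1252) = 1.5573; √ = 1.2479.
x_cross = 2·15.8·1.2479 = 39.43 m.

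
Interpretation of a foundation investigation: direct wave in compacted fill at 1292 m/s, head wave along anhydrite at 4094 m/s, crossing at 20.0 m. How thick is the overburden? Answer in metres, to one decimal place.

h = (x_cross/2)·√((V₂−V₁)/(V₂+V₁)).
(V₂−V₁)/(V₂+V₁) = (4094−1292)/(4094+1292) = 0.5202; √ = 0.7213.
h = (20.0/2)·0.7213 = 7.21 m.

7.2 m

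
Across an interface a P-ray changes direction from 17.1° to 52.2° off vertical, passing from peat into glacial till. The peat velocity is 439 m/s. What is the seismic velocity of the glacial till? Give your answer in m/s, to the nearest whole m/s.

1180 m/s

Snell's law: sin 17.1°/V₁ = sin 52.2°/V₂.
V₂ = V₁·sin 52.2°/sin 17.1° = 439 × 2.6872 = 1179.70 m/s.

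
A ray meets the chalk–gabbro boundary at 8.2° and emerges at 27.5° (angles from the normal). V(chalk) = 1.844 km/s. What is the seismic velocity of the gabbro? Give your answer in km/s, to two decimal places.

5.97 km/s

Snell's law: sin 8.2°/V₁ = sin 27.5°/V₂.
V₂ = V₁·sin 27.5°/sin 8.2° = 1.844 × 3.2374 = 5.97 km/s.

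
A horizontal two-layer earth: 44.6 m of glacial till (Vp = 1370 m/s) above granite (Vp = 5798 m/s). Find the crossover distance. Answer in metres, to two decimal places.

113.49 m

θ_c = arcsin(1370/5798) = 13.67°, so cos θ_c = 0.9717 and tᵢ = 2h cos θ_c/V₁ = 0.0633 s.
At crossover x/V₁ = x/V₂ + tᵢ ⇒ x = tᵢ/(1/V₁ − 1/V₂) = 0.06327/(7.2993e-04 − 1.7247e-04) = 113.49 m.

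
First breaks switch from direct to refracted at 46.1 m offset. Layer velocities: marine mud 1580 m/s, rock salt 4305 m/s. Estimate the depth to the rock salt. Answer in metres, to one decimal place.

x_cross = 2h·√((V₂+V₁)/(V₂−V₁)) → h = x_cross / (2·√((V₂+V₁)/(V₂−V₁))).
√((V₂+V₁)/(V₂−V₁)) = √((4305+1580)/(4305−1580)) = 1.4696.
h = 46.1 / (2·1.4696) = 15.68 m.

15.7 m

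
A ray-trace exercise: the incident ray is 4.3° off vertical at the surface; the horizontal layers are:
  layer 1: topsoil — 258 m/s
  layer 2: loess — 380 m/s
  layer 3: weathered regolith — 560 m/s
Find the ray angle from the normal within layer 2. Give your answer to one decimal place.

Snell's law across each interface conserves sin θ / V, so sin θ_2 = V_2·sin θ₁/V₁.
sin θ_2 = 380 × sin 4.3° / 258 = 0.1104.
θ_2 = 6.34° from the vertical.

6.3°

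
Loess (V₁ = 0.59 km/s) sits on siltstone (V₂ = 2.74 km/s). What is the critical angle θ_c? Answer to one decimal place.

12.4°

Critical incidence: sin θ_c = V₁/V₂ = 0.59/2.74 = 0.2153.
θ_c = arcsin 0.2153 = 12.43°.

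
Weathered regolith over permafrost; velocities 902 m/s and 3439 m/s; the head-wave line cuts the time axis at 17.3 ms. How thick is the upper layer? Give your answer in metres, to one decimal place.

8.1 m

h = tᵢ·V₁·V₂ / (2·√(V₂²−V₁²)).
√(V₂²−V₁²) = √(3439² − 902²) = 3318.6 m/s.
h = 0.0173 s × 902 × 3439 / (2 × 3318.6) = 8.09 m.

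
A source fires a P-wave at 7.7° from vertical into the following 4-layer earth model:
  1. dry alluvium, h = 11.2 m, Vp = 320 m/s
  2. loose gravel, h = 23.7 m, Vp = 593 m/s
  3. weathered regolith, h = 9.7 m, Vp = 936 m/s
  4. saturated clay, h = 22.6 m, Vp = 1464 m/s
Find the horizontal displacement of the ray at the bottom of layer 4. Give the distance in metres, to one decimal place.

Apply Snell's law at each interface; in layer i the horizontal offset is hᵢ·tan θᵢ.
Layer 1: θ = 7.70°; offset = 11.2·tan 7.70° = 1.514 m.
Layer 2: sin θ = 593·sin 7.7°/320 = 0.2483, θ = 14.38°; offset = 23.7·tan 14.38° = 6.075 m.
Layer 3: sin θ = 936·sin 7.7°/320 = 0.3919, θ = 23.07°; offset = 9.7·tan 23.07° = 4.132 m.
Layer 4: sin θ = 1464·sin 7.7°/320 = 0.6130, θ = 37.81°; offset = 22.6·tan 37.81° = 17.534 m.
Total horizontal offset = 29.255 m.

29.3 m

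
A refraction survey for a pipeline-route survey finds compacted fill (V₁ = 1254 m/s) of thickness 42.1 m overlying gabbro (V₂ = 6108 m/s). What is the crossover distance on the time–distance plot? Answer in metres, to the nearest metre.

θ_c = arcsin(1254/6108) = 11.85°, so cos θ_c = 0.9787 and tᵢ = 2h cos θ_c/V₁ = 0.0657 s.
At crossover x/V₁ = x/V₂ + tᵢ ⇒ x = tᵢ/(1/V₁ − 1/V₂) = 0.06571/(7.9745e-04 − 1.6372e-04) = 103.70 m.

104 m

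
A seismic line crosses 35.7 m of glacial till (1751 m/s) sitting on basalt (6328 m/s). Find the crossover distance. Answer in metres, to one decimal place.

94.9 m

θ_c = arcsin(1751/6328) = 16.06°, so cos θ_c = 0.9610 and tᵢ = 2h cos θ_c/V₁ = 0.0392 s.
At crossover x/V₁ = x/V₂ + tᵢ ⇒ x = tᵢ/(1/V₁ − 1/V₂) = 0.03918/(5.7110e-04 − 1.5803e-04) = 94.86 m.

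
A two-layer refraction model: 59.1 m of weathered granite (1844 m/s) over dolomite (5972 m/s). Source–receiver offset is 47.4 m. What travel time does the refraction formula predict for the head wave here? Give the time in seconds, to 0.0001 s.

t = x/V₂ + 2h·√(V₂²−V₁²)/(V₁V₂).
√(V₂²−V₁²) = √(5972²−1844²) = 5680.2 m/s; delay term = 2·59.1·5680.2/(1844·5972) = 0.06097 s.
t = 47.4/5972 + 0.06097 = 0.06890 s.

0.0689 s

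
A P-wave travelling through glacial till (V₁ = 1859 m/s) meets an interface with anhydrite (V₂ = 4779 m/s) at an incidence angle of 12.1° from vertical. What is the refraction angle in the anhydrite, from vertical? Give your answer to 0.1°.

Snell's law: sin θ₂ = (V₂/V₁)·sin θ₁ = (4779/1859)·sin 12.1° = 0.5389.
θ₂ = arcsin 0.5389 = 32.61° from the normal.

32.6°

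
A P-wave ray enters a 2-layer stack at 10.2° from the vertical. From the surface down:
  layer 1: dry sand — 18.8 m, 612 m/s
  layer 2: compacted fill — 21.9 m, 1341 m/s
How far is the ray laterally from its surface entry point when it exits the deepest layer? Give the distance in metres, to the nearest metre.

p = sin θ₁/V₁ = sin 10.2°/612 = 2.8935e-04 s/m is conserved through the stack.
Layer 1: θ = 10.20°; offset = 18.8·tan 10.20° = 3.383 m.
Layer 2: sin θ = p·1341 = 0.3880 → θ = 22.83°; offset = 21.9·tan 22.83° = 9.220 m.
Summing the layer offsets gives 12.603 m.

13 m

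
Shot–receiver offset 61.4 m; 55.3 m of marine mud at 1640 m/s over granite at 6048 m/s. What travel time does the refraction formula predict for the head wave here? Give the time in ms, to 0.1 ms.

θ_c = arcsin(V₁/V₂) = arcsin(1640/6048) = 15.73°, cos θ_c = 0.9625.
Intercept time tᵢ = 2h cos θ_c / V₁ = 2·55.3·0.9625/1640 = 0.06491 s.
t = x/V₂ + tᵢ = 61.4/6048 + 0.06491 = 0.07506 s.

75.1 ms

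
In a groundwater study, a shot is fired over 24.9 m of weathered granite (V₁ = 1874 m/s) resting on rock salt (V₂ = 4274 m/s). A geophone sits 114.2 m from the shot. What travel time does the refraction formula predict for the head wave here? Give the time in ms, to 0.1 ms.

50.6 ms

t = x/V₂ + 2h·√(V₂²−V₁²)/(V₁V₂).
√(V₂²−V₁²) = √(4274²−1874²) = 3841.2 m/s; delay term = 2·24.9·3841.2/(1874·4274) = 0.02388 s.
t = 114.2/4274 + 0.02388 = 0.05060 s.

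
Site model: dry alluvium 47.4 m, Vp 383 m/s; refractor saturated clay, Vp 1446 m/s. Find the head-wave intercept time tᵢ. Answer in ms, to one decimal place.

tᵢ = 2h·√(V₂²−V₁²)/(V₁V₂).
√(V₂²−V₁²) = √(1446²−383²) = 1394.4 m/s.
tᵢ = 2·47.4·1394.4/(383·1446) = 0.23868 s.

238.7 ms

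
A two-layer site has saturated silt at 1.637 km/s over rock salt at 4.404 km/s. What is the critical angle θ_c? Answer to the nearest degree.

22°

Critical incidence: sin θ_c = V₁/V₂ = 1.637/4.404 = 0.3717.
θ_c = arcsin 0.3717 = 21.82°.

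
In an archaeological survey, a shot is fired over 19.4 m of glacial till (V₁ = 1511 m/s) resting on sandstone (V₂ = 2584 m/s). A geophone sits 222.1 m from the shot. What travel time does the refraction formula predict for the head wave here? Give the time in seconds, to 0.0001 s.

0.1068 s

θ_c = arcsin(V₁/V₂) = arcsin(1511/2584) = 35.79°, cos θ_c = 0.8112.
Intercept time tᵢ = 2h cos θ_c / V₁ = 2·19.4·0.8112/1511 = 0.02083 s.
t = x/V₂ + tᵢ = 222.1/2584 + 0.02083 = 0.10678 s.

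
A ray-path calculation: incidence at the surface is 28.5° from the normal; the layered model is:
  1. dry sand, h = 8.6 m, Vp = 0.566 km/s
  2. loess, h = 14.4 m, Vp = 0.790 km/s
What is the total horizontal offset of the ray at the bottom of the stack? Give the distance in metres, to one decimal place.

17.5 m

Apply Snell's law at each interface; in layer i the horizontal offset is hᵢ·tan θᵢ.
Layer 1: θ = 28.50°; offset = 8.6·tan 28.50° = 4.669 m.
Layer 2: sin θ = 0.790·sin 28.5°/0.566 = 0.6660, θ = 41.76°; offset = 14.4·tan 41.76° = 12.857 m.
Σ offsets = 17.526 m.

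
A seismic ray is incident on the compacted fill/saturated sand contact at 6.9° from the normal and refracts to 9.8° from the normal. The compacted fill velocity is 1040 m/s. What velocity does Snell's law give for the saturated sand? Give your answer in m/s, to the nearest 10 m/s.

sin 6.9° = 0.1201; sin 9.8° = 0.1702.
V₂ = V₁·(sin θ₂/sin θ₁) = 1040·(0.1702/0.1201) = 1473.47 m/s.

1470 m/s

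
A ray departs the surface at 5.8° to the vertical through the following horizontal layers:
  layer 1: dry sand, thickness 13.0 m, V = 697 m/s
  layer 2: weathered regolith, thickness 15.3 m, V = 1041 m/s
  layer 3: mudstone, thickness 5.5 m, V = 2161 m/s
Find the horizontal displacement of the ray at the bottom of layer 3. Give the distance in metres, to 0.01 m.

5.47 m

Ray parameter p = sin 5.8° / 697 m/s = 1.4499e-04 s/m.
Layer 1: θ = 5.80°; offset = 13.0·tan 5.80° = 1.3205 m.
Layer 2: sin θ = p·1041 = 0.1509 → θ = 8.68°; offset = 15.3·tan 8.68° = 2.3360 m.
Layer 3: sin θ = p·2161 = 0.3133 → θ = 18.26°; offset = 5.5·tan 18.26° = 1.8146 m.
Σ offsets = 5.4711 m.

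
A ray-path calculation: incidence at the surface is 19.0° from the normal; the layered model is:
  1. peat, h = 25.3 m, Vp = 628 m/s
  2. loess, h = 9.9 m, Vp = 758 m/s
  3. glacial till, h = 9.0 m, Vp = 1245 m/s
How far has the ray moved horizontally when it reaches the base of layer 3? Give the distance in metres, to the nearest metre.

21 m

Apply Snell's law at each interface; in layer i the horizontal offset is hᵢ·tan θᵢ.
Layer 1: θ = 19.00°; offset = 25.3·tan 19.00° = 8.711 m.
Layer 2: sin θ = 758·sin 19.0°/628 = 0.3930, θ = 23.14°; offset = 9.9·tan 23.14° = 4.231 m.
Layer 3: sin θ = 1245·sin 19.0°/628 = 0.6454, θ = 40.20°; offset = 9.0·tan 40.20° = 7.605 m.
Σ offsets = 20.547 m.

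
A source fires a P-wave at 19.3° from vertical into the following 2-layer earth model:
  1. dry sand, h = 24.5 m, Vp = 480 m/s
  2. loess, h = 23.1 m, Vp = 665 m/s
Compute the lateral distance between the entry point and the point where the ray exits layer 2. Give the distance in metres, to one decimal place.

p = sin θ₁/V₁ = sin 19.3°/480 = 6.8857e-04 s/m is conserved through the stack.
Layer 1: θ = 19.30°; offset = 24.5·tan 19.30° = 8.580 m.
Layer 2: sin θ = p·665 = 0.4579 → θ = 27.25°; offset = 23.1·tan 27.25° = 11.898 m.
Total horizontal offset = 20.478 m.

20.5 m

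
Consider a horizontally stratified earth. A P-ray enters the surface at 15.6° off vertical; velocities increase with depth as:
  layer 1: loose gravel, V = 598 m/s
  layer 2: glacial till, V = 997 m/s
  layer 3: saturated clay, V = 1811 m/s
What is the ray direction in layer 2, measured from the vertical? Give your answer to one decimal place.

Snell's law across each interface conserves sin θ / V, so sin θ_2 = V_2·sin θ₁/V₁.
sin θ_2 = 997 × sin 15.6° / 598 = 0.4483.
θ_2 = 26.64° from the vertical.

26.6°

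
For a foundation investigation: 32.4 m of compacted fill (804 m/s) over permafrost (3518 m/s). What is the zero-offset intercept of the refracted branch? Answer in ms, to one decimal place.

78.5 ms

θ_c = arcsin(V₁/V₂) = arcsin(804/3518) = 13.21°; cos θ_c = 0.9735.
tᵢ = 2h·cos θ_c / V₁ = 2·32.4·0.9735 / 804 = 0.07846 s.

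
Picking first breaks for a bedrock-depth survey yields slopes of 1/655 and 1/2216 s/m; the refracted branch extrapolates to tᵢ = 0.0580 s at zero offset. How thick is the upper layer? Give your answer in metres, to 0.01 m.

19.88 m

θ_c = arcsin(655/2216) = 17.19°; cos θ_c = 0.9553.
tᵢ = 2h cos θ_c/V₁ ⇒ h = tᵢ·V₁/(2 cos θ_c) = 0.058·655/(2·0.9553) = 19.88 m.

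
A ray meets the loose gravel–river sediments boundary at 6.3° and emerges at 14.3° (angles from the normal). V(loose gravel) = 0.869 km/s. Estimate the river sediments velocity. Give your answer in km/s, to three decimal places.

Snell's law: sin 6.3°/V₁ = sin 14.3°/V₂.
V₂ = V₁·sin 14.3°/sin 6.3° = 0.869 × 2.2509 = 1.956 km/s.

1.956 km/s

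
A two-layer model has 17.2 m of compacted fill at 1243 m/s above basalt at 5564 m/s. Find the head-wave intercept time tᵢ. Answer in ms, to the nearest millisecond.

θ_c = arcsin(V₁/V₂) = arcsin(1243/5564) = 12.91°; cos θ_c = 0.9747.
tᵢ = 2h·cos θ_c / V₁ = 2·17.2·0.9747 / 1243 = 0.02698 s.

27 ms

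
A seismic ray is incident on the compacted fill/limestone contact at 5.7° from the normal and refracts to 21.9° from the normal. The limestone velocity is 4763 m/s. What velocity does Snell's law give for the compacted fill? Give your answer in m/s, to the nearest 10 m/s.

1270 m/s

sin 5.7° = 0.0993; sin 21.9° = 0.3730.
V₁ = V₂·(sin θ₁/sin θ₂) = 4763·(0.0993/0.3730) = 1268.30 m/s.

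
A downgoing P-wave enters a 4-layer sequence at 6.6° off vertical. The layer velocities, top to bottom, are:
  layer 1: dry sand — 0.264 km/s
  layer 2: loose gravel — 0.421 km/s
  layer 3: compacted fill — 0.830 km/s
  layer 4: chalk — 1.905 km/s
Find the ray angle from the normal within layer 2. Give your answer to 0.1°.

Snell's law across each interface conserves sin θ / V, so sin θ_2 = V_2·sin θ₁/V₁.
sin θ_2 = 0.421 × sin 6.6° / 0.264 = 0.1833.
θ_2 = arcsin 0.1833 = 10.56°.

10.6°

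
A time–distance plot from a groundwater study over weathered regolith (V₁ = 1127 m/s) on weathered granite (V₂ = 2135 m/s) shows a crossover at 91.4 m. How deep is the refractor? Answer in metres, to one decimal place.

25.4 m

x_cross = 2h·√((V₂+V₁)/(V₂−V₁)) → h = x_cross / (2·√((V₂+V₁)/(V₂−V₁))).
√((V₂+V₁)/(V₂−V₁)) = √((2135+1127)/(2135−1127)) = 1.7989.
h = 91.4 / (2·1.7989) = 25.40 m.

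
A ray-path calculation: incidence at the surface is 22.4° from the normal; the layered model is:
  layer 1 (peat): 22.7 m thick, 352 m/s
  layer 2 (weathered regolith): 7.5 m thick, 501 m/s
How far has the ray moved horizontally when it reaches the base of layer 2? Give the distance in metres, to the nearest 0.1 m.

Ray parameter p = sin 22.4° / 352 m/s = 1.0826e-03 s/m.
Layer 1: θ = 22.40°; offset = 22.7·tan 22.40° = 9.356 m.
Layer 2: sin θ = p·501 = 0.5424 → θ = 32.85°; offset = 7.5·tan 32.85° = 4.842 m.
Total horizontal offset = 14.198 m.

14.2 m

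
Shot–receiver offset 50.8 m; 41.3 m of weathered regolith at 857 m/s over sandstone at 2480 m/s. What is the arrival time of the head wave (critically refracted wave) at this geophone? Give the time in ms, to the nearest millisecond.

111 ms

θ_c = arcsin(V₁/V₂) = arcsin(857/2480) = 20.22°, cos θ_c = 0.9384.
Intercept time tᵢ = 2h cos θ_c / V₁ = 2·41.3·0.9384/857 = 0.09045 s.
t = x/V₂ + tᵢ = 50.8/2480 + 0.09045 = 0.11093 s.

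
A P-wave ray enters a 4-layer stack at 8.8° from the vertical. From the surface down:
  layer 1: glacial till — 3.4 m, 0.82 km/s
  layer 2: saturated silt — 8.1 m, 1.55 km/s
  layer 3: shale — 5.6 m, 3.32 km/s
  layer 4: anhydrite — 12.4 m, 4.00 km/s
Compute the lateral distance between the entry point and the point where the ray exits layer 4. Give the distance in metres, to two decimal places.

21.29 m

Apply Snell's law at each interface; in layer i the horizontal offset is hᵢ·tan θᵢ.
Layer 1: θ = 8.80°; offset = 3.4·tan 8.80° = 0.5263 m.
Layer 2: sin θ = 1.55·sin 8.8°/0.82 = 0.2892, θ = 16.81°; offset = 8.1·tan 16.81° = 2.4469 m.
Layer 3: sin θ = 3.32·sin 8.8°/0.82 = 0.6194, θ = 38.27°; offset = 5.6·tan 38.27° = 4.4183 m.
Layer 4: sin θ = 4.00·sin 8.8°/0.82 = 0.7463, θ = 48.27°; offset = 12.4·tan 48.27° = 13.9021 m.
Summing the layer offsets gives 21.2936 m.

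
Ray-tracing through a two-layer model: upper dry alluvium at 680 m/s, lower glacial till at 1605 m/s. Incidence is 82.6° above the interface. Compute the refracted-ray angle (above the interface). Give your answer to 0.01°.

Angle from the normal: 90° − 82.6° = 7.4°.
sin θ₁/V₁ = sin θ₂/V₂ ⇒ sin θ₂ = 1605·sin 7.4°/680 = 1605·0.1288/680 = 0.3040.
θ₂ = sin⁻¹(0.3040) = 17.70° (from vertical).
From the interface: 90° − 17.70° = 72.30°.

72.30°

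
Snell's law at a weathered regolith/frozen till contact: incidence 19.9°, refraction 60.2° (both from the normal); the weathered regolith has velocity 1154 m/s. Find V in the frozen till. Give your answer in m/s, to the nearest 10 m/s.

2940 m/s

Snell's law: sin 19.9°/V₁ = sin 60.2°/V₂.
V₂ = V₁·sin 60.2°/sin 19.9° = 1154 × 2.5494 = 2942.01 m/s.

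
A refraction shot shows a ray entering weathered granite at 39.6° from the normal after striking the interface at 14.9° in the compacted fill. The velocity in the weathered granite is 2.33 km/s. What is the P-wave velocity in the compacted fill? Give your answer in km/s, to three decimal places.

Snell's law: sin 14.9°/V₁ = sin 39.6°/V₂.
V₁ = V₂·sin 14.9°/sin 39.6° = 2.33 × 0.4034 = 0.940 km/s.

0.940 km/s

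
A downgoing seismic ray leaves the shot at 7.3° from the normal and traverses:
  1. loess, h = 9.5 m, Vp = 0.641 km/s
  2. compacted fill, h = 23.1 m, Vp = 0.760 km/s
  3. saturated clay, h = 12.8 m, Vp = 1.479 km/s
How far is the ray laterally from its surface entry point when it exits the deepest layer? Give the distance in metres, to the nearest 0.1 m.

Ray parameter p = sin 7.3° / 0.641 km/s = 1.9823e-01 s/km.
Layer 1: θ = 7.30°; offset = 9.5·tan 7.30° = 1.217 m.
Layer 2: sin θ = p·0.760 = 0.1507 → θ = 8.66°; offset = 23.1·tan 8.66° = 3.520 m.
Layer 3: sin θ = p·1.479 = 0.2932 → θ = 17.05°; offset = 12.8·tan 17.05° = 3.925 m.
Summing the layer offsets gives 8.662 m.

8.7 m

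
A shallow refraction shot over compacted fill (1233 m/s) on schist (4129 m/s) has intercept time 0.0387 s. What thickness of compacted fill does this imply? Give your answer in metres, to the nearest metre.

θ_c = arcsin(1233/4129) = 17.37°; cos θ_c = 0.9544.
tᵢ = 2h cos θ_c/V₁ ⇒ h = tᵢ·V₁/(2 cos θ_c) = 0.0387·1233/(2·0.9544) = 25.00 m.

25 m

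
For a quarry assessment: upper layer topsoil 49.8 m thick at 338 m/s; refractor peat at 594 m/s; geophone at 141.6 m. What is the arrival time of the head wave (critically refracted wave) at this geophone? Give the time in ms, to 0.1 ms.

480.7 ms

t = x/V₂ + 2h·√(V₂²−V₁²)/(V₁V₂).
√(V₂²−V₁²) = √(594²−338²) = 488.5 m/s; delay term = 2·49.8·488.5/(338·594) = 0.24232 s.
t = 141.6/594 + 0.24232 = 0.48070 s.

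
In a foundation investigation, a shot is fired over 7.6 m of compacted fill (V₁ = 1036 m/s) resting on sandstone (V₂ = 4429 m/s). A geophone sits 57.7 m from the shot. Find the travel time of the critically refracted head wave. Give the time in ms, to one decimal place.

θ_c = arcsin(V₁/V₂) = arcsin(1036/4429) = 13.53°, cos θ_c = 0.9723.
Intercept time tᵢ = 2h cos θ_c / V₁ = 2·7.6·0.9723/1036 = 0.01426 s.
t = x/V₂ + tᵢ = 57.7/4429 + 0.01426 = 0.02729 s.

27.3 ms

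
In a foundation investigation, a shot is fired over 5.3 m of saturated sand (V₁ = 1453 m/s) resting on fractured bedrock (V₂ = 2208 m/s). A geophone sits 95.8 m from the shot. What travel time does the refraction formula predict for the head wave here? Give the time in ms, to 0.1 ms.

48.9 ms

θ_c = arcsin(V₁/V₂) = arcsin(1453/2208) = 41.15°, cos θ_c = 0.7530.
Intercept time tᵢ = 2h cos θ_c / V₁ = 2·5.3·0.7530/1453 = 0.00549 s.
t = x/V₂ + tᵢ = 95.8/2208 + 0.00549 = 0.04888 s.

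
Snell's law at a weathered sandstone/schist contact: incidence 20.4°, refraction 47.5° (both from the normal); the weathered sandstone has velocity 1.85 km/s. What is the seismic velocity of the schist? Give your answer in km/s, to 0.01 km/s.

Snell's law: sin 20.4°/V₁ = sin 47.5°/V₂.
V₂ = V₁·sin 47.5°/sin 20.4° = 1.85 × 2.1151 = 3.91 km/s.

3.91 km/s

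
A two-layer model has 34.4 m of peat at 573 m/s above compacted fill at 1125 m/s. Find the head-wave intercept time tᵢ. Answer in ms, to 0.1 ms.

103.3 ms

tᵢ = 2h·√(V₂²−V₁²)/(V₁V₂).
√(V₂²−V₁²) = √(1125²−573²) = 968.1 m/s.
tᵢ = 2·34.4·968.1/(573·1125) = 0.10333 s.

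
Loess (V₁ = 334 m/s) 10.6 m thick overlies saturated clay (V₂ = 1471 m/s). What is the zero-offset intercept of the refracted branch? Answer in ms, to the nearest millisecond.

θ_c = arcsin(V₁/V₂) = arcsin(334/1471) = 13.12°; cos θ_c = 0.9739.
tᵢ = 2h·cos θ_c / V₁ = 2·10.6·0.9739 / 334 = 0.06182 s.

62 ms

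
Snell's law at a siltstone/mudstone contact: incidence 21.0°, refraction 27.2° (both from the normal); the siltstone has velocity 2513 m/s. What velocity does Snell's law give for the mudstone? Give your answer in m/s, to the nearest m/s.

3205 m/s

sin 21.0° = 0.3584; sin 27.2° = 0.4571.
V₂ = V₁·(sin θ₂/sin θ₁) = 2513·(0.4571/0.3584) = 3205.33 m/s.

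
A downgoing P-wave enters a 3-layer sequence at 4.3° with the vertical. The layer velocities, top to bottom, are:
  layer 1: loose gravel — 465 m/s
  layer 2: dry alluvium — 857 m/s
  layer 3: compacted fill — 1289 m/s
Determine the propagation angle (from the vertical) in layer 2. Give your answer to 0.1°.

7.9°

Ray parameter p = sin 4.3° / 465 = 1.6124e-04 s/m.
sin θ_2 = p·V_2 = 1.6124e-04 × 857 = 0.1382.
θ_2 = 7.94° from the vertical.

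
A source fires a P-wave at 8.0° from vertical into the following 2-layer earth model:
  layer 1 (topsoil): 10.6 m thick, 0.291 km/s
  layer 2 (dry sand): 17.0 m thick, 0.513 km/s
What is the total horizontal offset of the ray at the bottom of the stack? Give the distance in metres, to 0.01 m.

5.79 m

Apply Snell's law at each interface; in layer i the horizontal offset is hᵢ·tan θᵢ.
Layer 1: θ = 8.00°; offset = 10.6·tan 8.00° = 1.4897 m.
Layer 2: sin θ = 0.513·sin 8.0°/0.291 = 0.2453, θ = 14.20°; offset = 17.0·tan 14.20° = 4.3024 m.
Summing the layer offsets gives 5.7921 m.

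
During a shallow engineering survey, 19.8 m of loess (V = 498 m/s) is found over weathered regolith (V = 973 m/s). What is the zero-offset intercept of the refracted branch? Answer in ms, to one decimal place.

68.3 ms

tᵢ = 2h·√(V₂²−V₁²)/(V₁V₂).
√(V₂²−V₁²) = √(973²−498²) = 835.9 m/s.
tᵢ = 2·19.8·835.9/(498·973) = 0.06831 s.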